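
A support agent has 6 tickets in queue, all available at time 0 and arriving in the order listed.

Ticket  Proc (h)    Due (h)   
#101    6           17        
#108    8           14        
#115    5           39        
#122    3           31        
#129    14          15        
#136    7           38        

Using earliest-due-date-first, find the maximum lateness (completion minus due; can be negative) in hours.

EDD (increasing due date): #108 #129 #101 #122 #136 #115.
#108: 0→8, due 14, lateness -6
#129: 8→22, due 15, lateness 7
#101: 22→28, due 17, lateness 11
#122: 28→31, due 31, lateness 0
#136: 31→38, due 38, lateness 0
#115: 38→43, due 39, lateness 4
Maximum = 11.

11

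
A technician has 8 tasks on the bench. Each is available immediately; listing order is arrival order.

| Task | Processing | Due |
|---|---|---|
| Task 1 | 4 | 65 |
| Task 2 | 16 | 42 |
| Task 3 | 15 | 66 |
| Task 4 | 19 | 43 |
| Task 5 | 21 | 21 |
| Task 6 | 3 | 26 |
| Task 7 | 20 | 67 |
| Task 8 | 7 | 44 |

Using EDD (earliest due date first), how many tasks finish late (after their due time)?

5

EDD (increasing due date): Task 5 Task 6 Task 2 Task 4 Task 8 Task 1 Task 3 Task 7.
Task 5: 0→21, due 21, tardiness 0
Task 6: 21→24, due 26, tardiness 0
Task 2: 24→40, due 42, tardiness 0
Task 4: 40→59, due 43, tardiness 16
Task 8: 59→66, due 44, tardiness 22
Task 1: 66→70, due 65, tardiness 5
Task 3: 70→85, due 66, tardiness 19
Task 7: 85→105, due 67, tardiness 38
Late tasks: 5.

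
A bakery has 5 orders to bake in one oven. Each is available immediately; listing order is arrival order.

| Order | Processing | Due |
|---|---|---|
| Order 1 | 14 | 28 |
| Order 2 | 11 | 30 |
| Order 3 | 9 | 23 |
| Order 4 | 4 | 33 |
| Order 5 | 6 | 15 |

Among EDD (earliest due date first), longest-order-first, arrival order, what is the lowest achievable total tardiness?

22

EDD (increasing due date): Order 5 Order 3 Order 1 Order 2 Order 4.
Order 5: 0→6, due 15, tardiness 0
Order 3: 6→15, due 23, tardiness 0
Order 1: 15→29, due 28, tardiness 1
Order 2: 29→40, due 30, tardiness 10
Order 4: 40→44, due 33, tardiness 11
Sum = 0+0+1+10+11 = 22.
LPT (decreasing processing time): Order 1 Order 2 Order 3 Order 5 Order 4.
Order 1: 0→14, due 28, tardiness 0
Order 2: 14→25, due 30, tardiness 0
Order 3: 25→34, due 23, tardiness 11
Order 5: 34→40, due 15, tardiness 25
Order 4: 40→44, due 33, tardiness 11
Sum = 0+0+11+25+11 = 47.
FIFO (arrival order): Order 1 Order 2 Order 3 Order 4 Order 5.
Order 1: 0→14, due 28, tardiness 0
Order 2: 14→25, due 30, tardiness 0
Order 3: 25→34, due 23, tardiness 11
Order 4: 34→38, due 33, tardiness 5
Order 5: 38→44, due 15, tardiness 29
Sum = 0+0+11+5+29 = 45.
EDD 22, LPT 47, FIFO 45 → minimum 22.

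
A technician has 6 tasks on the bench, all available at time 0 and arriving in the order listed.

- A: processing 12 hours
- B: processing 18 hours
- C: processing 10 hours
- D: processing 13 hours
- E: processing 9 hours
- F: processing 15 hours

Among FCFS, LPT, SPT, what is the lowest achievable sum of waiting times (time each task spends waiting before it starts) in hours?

162

FIFO (arrival order): A B C D E F.
A: waits 0, runs 0→12
B: waits 12, runs 12→30
C: waits 30, runs 30→40
D: waits 40, runs 40→53
E: waits 53, runs 53→62
F: waits 62, runs 62→77
Sum = 0+12+30+40+53+62 = 197.
LPT (decreasing processing time): B F D A C E.
B: waits 0, runs 0→18
F: waits 18, runs 18→33
D: waits 33, runs 33→46
A: waits 46, runs 46→58
C: waits 58, runs 58→68
E: waits 68, runs 68→77
Sum = 0+18+33+46+58+68 = 223.
SPT (increasing processing time): E C A D F B.
E: waits 0, runs 0→9
C: waits 9, runs 9→19
A: waits 19, runs 19→31
D: waits 31, runs 31→44
F: waits 44, runs 44→59
B: waits 59, runs 59→77
Sum = 0+9+19+31+44+59 = 162.
FIFO 197, LPT 223, SPT 162 → minimum 162.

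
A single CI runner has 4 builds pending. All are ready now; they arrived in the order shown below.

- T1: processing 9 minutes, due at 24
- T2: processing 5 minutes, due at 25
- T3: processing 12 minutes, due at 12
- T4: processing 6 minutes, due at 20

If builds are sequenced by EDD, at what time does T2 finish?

EDD (increasing due date): T3 T4 T1 T2.
T3: 0→12
T4: 12→18
T1: 18→27
T2: 27→32

32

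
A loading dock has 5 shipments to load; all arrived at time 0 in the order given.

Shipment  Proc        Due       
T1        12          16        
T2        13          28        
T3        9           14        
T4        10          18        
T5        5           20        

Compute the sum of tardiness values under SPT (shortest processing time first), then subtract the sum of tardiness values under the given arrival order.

-28

SPT (increasing processing time): T5 T3 T4 T1 T2.
T5: 0→5, due 20, tardiness 0
T3: 5→14, due 14, tardiness 0
T4: 14→24, due 18, tardiness 6
T1: 24→36, due 16, tardiness 20
T2: 36→49, due 28, tardiness 21
Sum = 0+0+6+20+21 = 47.
FIFO (arrival order): T1 T2 T3 T4 T5.
T1: 0→12, due 16, tardiness 0
T2: 12→25, due 28, tardiness 0
T3: 25→34, due 14, tardiness 20
T4: 34→44, due 18, tardiness 26
T5: 44→49, due 20, tardiness 29
Sum = 0+0+20+26+29 = 75.
Difference = 47 − 75 = -28.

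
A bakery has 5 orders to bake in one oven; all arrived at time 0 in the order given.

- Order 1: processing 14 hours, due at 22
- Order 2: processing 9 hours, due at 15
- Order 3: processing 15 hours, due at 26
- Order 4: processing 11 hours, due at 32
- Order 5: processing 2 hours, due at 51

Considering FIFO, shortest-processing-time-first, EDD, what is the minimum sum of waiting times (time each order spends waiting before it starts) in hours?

FIFO (arrival order): Order 1 Order 2 Order 3 Order 4 Order 5.
Order 1: waits 0, runs 0→14
Order 2: waits 14, runs 14→23
Order 3: waits 23, runs 23→38
Order 4: waits 38, runs 38→49
Order 5: waits 49, runs 49→51
Sum = 0+14+23+38+49 = 124.
SPT (increasing processing time): Order 5 Order 2 Order 4 Order 1 Order 3.
Order 5: waits 0, runs 0→2
Order 2: waits 2, runs 2→11
Order 4: waits 11, runs 11→22
Order 1: waits 22, runs 22→36
Order 3: waits 36, runs 36→51
Sum = 0+2+11+22+36 = 71.
EDD (increasing due date): Order 2 Order 1 Order 3 Order 4 Order 5.
Order 2: waits 0, runs 0→9
Order 1: waits 9, runs 9→23
Order 3: waits 23, runs 23→38
Order 4: waits 38, runs 38→49
Order 5: waits 49, runs 49→51
Sum = 0+9+23+38+49 = 119.
FIFO 124, SPT 71, EDD 119 → minimum 71.

71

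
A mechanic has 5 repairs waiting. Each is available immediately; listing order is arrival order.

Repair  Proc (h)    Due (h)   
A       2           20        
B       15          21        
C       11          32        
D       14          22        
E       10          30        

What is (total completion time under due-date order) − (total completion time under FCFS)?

2

EDD (increasing due date): A B D E C.
A: 0→2
B: 2→17
D: 17→31
E: 31→41
C: 41→52
Sum = 2+17+31+41+52 = 143.
FIFO (arrival order): A B C D E.
A: 0→2
B: 2→17
C: 17→28
D: 28→42
E: 42→52
Sum = 2+17+28+42+52 = 141.
Difference = 143 − 141 = 2.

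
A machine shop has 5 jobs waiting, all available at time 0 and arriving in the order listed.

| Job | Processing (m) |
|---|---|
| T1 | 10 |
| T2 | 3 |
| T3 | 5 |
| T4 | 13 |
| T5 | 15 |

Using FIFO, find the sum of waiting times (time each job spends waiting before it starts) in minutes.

72

FIFO (arrival order): T1 T2 T3 T4 T5.
T1: waits 0, runs 0→10
T2: waits 10, runs 10→13
T3: waits 13, runs 13→18
T4: waits 18, runs 18→31
T5: waits 31, runs 31→46
Sum = 0+10+13+18+31 = 72.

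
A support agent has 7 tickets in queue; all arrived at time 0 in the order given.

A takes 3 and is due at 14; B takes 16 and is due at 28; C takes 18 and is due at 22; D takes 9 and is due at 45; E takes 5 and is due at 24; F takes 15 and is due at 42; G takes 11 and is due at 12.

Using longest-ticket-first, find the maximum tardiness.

LPT (decreasing processing time): C B F G D E A.
C: 0→18, due 22, tardiness 0
B: 18→34, due 28, tardiness 6
F: 34→49, due 42, tardiness 7
G: 49→60, due 12, tardiness 48
D: 60→69, due 45, tardiness 24
E: 69→74, due 24, tardiness 50
A: 74→77, due 14, tardiness 63
Maximum = 63.

63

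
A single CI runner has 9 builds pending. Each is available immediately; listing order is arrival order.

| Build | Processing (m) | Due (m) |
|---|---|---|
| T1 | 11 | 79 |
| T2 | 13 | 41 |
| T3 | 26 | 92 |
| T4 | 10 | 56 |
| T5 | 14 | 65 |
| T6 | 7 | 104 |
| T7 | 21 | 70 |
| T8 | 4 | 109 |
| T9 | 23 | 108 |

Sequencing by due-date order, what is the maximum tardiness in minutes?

20

EDD (increasing due date): T2 T4 T5 T7 T1 T3 T6 T9 T8.
T2: 0→13, due 41, tardiness 0
T4: 13→23, due 56, tardiness 0
T5: 23→37, due 65, tardiness 0
T7: 37→58, due 70, tardiness 0
T1: 58→69, due 79, tardiness 0
T3: 69→95, due 92, tardiness 3
T6: 95→102, due 104, tardiness 0
T9: 102→125, due 108, tardiness 17
T8: 125→129, due 109, tardiness 20
Maximum = 20.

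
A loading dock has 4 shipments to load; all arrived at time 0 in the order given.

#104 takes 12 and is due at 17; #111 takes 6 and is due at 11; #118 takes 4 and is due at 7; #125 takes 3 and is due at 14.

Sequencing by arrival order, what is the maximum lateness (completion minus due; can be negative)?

15

FIFO (arrival order): #104 #111 #118 #125.
#104: 0→12, due 17, lateness -5
#111: 12→18, due 11, lateness 7
#118: 18→22, due 7, lateness 15
#125: 22→25, due 14, lateness 11
Maximum = 15.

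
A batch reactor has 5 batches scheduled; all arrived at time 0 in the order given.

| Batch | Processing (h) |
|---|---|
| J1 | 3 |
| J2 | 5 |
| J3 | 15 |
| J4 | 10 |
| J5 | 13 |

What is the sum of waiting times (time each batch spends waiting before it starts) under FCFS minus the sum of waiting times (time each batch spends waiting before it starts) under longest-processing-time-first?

FIFO (arrival order): J1 J2 J3 J4 J5.
J1: waits 0, runs 0→3
J2: waits 3, runs 3→8
J3: waits 8, runs 8→23
J4: waits 23, runs 23→33
J5: waits 33, runs 33→46
Sum = 0+3+8+23+33 = 67.
LPT (decreasing processing time): J3 J5 J4 J2 J1.
J3: waits 0, runs 0→15
J5: waits 15, runs 15→28
J4: waits 28, runs 28→38
J2: waits 38, runs 38→43
J1: waits 43, runs 43→46
Sum = 0+15+28+38+43 = 124.
Difference = 67 − 124 = -57.

-57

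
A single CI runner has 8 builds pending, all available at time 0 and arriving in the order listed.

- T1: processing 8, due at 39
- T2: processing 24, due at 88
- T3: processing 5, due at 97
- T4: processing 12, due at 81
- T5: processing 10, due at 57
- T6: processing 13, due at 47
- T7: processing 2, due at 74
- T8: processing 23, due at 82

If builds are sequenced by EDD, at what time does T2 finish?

92

EDD (increasing due date): T1 T6 T5 T7 T4 T8 T2 T3.
T1: 0→8
T6: 8→21
T5: 21→31
T7: 31→33
T4: 33→45
T8: 45→68
T2: 68→92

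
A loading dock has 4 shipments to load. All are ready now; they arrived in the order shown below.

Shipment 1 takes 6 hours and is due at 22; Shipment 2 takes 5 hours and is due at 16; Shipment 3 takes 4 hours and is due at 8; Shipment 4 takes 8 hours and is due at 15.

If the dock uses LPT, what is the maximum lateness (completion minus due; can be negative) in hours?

LPT (decreasing processing time): Shipment 4 Shipment 1 Shipment 2 Shipment 3.
Shipment 4: 0→8, due 15, lateness -7
Shipment 1: 8→14, due 22, lateness -8
Shipment 2: 14→19, due 16, lateness 3
Shipment 3: 19→23, due 8, lateness 15
Maximum = 15.

15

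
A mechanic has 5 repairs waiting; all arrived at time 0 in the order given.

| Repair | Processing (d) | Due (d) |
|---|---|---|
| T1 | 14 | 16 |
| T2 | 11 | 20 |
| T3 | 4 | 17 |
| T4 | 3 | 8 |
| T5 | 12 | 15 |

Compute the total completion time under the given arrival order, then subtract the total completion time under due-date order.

FIFO (arrival order): T1 T2 T3 T4 T5.
T1: 0→14
T2: 14→25
T3: 25→29
T4: 29→32
T5: 32→44
Sum = 14+25+29+32+44 = 144.
EDD (increasing due date): T4 T5 T1 T3 T2.
T4: 0→3
T5: 3→15
T1: 15→29
T3: 29→33
T2: 33→44
Sum = 3+15+29+33+44 = 124.
Difference = 144 − 124 = 20.

20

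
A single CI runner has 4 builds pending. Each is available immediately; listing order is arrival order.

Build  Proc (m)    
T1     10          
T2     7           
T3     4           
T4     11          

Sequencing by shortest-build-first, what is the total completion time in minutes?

68

SPT (increasing processing time): T3 T2 T1 T4.
T3: 0→4
T2: 4→11
T1: 11→21
T4: 21→32
Sum = 4+11+21+32 = 68.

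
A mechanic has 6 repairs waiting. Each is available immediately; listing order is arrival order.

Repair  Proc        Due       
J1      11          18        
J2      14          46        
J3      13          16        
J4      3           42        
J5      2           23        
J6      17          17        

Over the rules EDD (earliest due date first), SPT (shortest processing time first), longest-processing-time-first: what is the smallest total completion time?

EDD (increasing due date): J3 J6 J1 J5 J4 J2.
J3: 0→13
J6: 13→30
J1: 30→41
J5: 41→43
J4: 43→46
J2: 46→60
Sum = 13+30+41+43+46+60 = 233.
SPT (increasing processing time): J5 J4 J1 J3 J2 J6.
J5: 0→2
J4: 2→5
J1: 5→16
J3: 16→29
J2: 29→43
J6: 43→60
Sum = 2+5+16+29+43+60 = 155.
LPT (decreasing processing time): J6 J2 J3 J1 J4 J5.
J6: 0→17
J2: 17→31
J3: 31→44
J1: 44→55
J4: 55→58
J5: 58→60
Sum = 17+31+44+55+58+60 = 265.
EDD 233, SPT 155, LPT 265 → minimum 155.

155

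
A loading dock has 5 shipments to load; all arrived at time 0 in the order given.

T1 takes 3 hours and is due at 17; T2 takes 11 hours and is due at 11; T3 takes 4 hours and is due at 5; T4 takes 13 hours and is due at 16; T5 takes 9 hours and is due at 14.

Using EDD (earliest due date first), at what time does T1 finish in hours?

EDD (increasing due date): T3 T2 T5 T4 T1.
T3: 0→4
T2: 4→15
T5: 15→24
T4: 24→37
T1: 37→40

40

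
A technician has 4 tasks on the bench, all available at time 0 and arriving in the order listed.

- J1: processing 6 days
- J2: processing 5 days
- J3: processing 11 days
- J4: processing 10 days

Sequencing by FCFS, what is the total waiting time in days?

FIFO (arrival order): J1 J2 J3 J4.
J1: waits 0, runs 0→6
J2: waits 6, runs 6→11
J3: waits 11, runs 11→22
J4: waits 22, runs 22→32
Sum = 0+6+11+22 = 39.

39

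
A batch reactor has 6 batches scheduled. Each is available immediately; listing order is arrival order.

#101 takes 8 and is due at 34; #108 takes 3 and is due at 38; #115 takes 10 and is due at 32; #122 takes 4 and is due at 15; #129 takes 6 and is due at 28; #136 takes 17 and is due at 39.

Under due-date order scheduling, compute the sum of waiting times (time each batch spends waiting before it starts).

EDD (increasing due date): #122 #129 #115 #101 #108 #136.
#122: waits 0, runs 0→4
#129: waits 4, runs 4→10
#115: waits 10, runs 10→20
#101: waits 20, runs 20→28
#108: waits 28, runs 28→31
#136: waits 31, runs 31→48
Sum = 0+4+10+20+28+31 = 93.

93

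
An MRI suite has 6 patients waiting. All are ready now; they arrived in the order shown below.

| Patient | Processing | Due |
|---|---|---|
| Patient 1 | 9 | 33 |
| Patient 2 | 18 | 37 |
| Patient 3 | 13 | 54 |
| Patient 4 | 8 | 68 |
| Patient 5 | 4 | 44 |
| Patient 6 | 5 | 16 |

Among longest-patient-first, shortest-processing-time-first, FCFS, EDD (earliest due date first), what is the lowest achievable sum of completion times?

LPT (decreasing processing time): Patient 2 Patient 3 Patient 1 Patient 4 Patient 6 Patient 5.
Patient 2: 0→18
Patient 3: 18→31
Patient 1: 31→40
Patient 4: 40→48
Patient 6: 48→53
Patient 5: 53→57
Sum = 18+31+40+48+53+57 = 247.
SPT (increasing processing time): Patient 5 Patient 6 Patient 4 Patient 1 Patient 3 Patient 2.
Patient 5: 0→4
Patient 6: 4→9
Patient 4: 9→17
Patient 1: 17→26
Patient 3: 26→39
Patient 2: 39→57
Sum = 4+9+17+26+39+57 = 152.
FIFO (arrival order): Patient 1 Patient 2 Patient 3 Patient 4 Patient 5 Patient 6.
Patient 1: 0→9
Patient 2: 9→27
Patient 3: 27→40
Patient 4: 40→48
Patient 5: 48→52
Patient 6: 52→57
Sum = 9+27+40+48+52+57 = 233.
EDD (increasing due date): Patient 6 Patient 1 Patient 2 Patient 5 Patient 3 Patient 4.
Patient 6: 0→5
Patient 1: 5→14
Patient 2: 14→32
Patient 5: 32→36
Patient 3: 36→49
Patient 4: 49→57
Sum = 5+14+32+36+49+57 = 193.
LPT 247, SPT 152, FIFO 233, EDD 193 → minimum 152.

152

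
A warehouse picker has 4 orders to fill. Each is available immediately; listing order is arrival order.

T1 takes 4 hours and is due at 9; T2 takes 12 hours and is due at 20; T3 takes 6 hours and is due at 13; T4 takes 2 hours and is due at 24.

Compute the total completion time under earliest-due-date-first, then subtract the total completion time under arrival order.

-6

EDD (increasing due date): T1 T3 T2 T4.
T1: 0→4
T3: 4→10
T2: 10→22
T4: 22→24
Sum = 4+10+22+24 = 60.
FIFO (arrival order): T1 T2 T3 T4.
T1: 0→4
T2: 4→16
T3: 16→22
T4: 22→24
Sum = 4+16+22+24 = 66.
Difference = 60 − 66 = -6.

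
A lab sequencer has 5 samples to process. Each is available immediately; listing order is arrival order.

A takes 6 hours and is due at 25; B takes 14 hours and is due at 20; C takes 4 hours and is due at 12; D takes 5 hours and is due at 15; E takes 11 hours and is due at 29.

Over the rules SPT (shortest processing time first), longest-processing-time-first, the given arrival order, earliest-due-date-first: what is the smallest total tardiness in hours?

SPT (increasing processing time): C D A E B.
C: 0→4, due 12, tardiness 0
D: 4→9, due 15, tardiness 0
A: 9→15, due 25, tardiness 0
E: 15→26, due 29, tardiness 0
B: 26→40, due 20, tardiness 20
Sum = 0+0+0+0+20 = 20.
LPT (decreasing processing time): B E A D C.
B: 0→14, due 20, tardiness 0
E: 14→25, due 29, tardiness 0
A: 25→31, due 25, tardiness 6
D: 31→36, due 15, tardiness 21
C: 36→40, due 12, tardiness 28
Sum = 0+0+6+21+28 = 55.
FIFO (arrival order): A B C D E.
A: 0→6, due 25, tardiness 0
B: 6→20, due 20, tardiness 0
C: 20→24, due 12, tardiness 12
D: 24→29, due 15, tardiness 14
E: 29→40, due 29, tardiness 11
Sum = 0+0+12+14+11 = 37.
EDD (increasing due date): C D B A E.
C: 0→4, due 12, tardiness 0
D: 4→9, due 15, tardiness 0
B: 9→23, due 20, tardiness 3
A: 23→29, due 25, tardiness 4
E: 29→40, due 29, tardiness 11
Sum = 0+0+3+4+11 = 18.
SPT 20, LPT 55, FIFO 37, EDD 18 → minimum 18.

18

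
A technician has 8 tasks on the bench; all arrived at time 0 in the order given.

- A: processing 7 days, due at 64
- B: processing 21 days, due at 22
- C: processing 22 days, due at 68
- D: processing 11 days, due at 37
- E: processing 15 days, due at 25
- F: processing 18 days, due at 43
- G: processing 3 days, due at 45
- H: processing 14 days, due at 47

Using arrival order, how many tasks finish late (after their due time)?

FIFO (arrival order): A B C D E F G H.
A: 0→7, due 64, tardiness 0
B: 7→28, due 22, tardiness 6
C: 28→50, due 68, tardiness 0
D: 50→61, due 37, tardiness 24
E: 61→76, due 25, tardiness 51
F: 76→94, due 43, tardiness 51
G: 94→97, due 45, tardiness 52
H: 97→111, due 47, tardiness 64
Late tasks: 6.

6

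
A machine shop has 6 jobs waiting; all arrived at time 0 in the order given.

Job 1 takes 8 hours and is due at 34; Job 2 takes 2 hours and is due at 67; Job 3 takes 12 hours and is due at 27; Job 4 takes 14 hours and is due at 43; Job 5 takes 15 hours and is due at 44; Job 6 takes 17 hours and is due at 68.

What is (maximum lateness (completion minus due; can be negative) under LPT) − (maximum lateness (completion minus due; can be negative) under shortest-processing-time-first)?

LPT (decreasing processing time): Job 6 Job 5 Job 4 Job 3 Job 1 Job 2.
Job 6: 0→17, due 68, lateness -51
Job 5: 17→32, due 44, lateness -12
Job 4: 32→46, due 43, lateness 3
Job 3: 46→58, due 27, lateness 31
Job 1: 58→66, due 34, lateness 32
Job 2: 66→68, due 67, lateness 1
Maximum = 32.
SPT (increasing processing time): Job 2 Job 1 Job 3 Job 4 Job 5 Job 6.
Job 2: 0→2, due 67, lateness -65
Job 1: 2→10, due 34, lateness -24
Job 3: 10→22, due 27, lateness -5
Job 4: 22→36, due 43, lateness -7
Job 5: 36→51, due 44, lateness 7
Job 6: 51→68, due 68, lateness 0
Maximum = 7.
Difference = 32 − 7 = 25.

25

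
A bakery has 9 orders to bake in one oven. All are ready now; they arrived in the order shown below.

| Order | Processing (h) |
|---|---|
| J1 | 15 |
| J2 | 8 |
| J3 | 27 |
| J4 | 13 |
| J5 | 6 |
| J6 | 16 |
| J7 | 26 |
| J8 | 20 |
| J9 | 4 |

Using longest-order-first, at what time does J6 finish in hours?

89

LPT (decreasing processing time): J3 J7 J8 J6 J1 J4 J2 J5 J9.
J3: 0→27
J7: 27→53
J8: 53→73
J6: 73→89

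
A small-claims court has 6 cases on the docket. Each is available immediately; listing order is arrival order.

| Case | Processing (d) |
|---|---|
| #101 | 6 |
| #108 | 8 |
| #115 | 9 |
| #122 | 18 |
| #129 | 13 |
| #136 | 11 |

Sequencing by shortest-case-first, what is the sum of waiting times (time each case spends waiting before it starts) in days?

124

SPT (increasing processing time): #101 #108 #115 #136 #129 #122.
#101: waits 0, runs 0→6
#108: waits 6, runs 6→14
#115: waits 14, runs 14→23
#136: waits 23, runs 23→34
#129: waits 34, runs 34→47
#122: waits 47, runs 47→65
Sum = 0+6+14+23+34+47 = 124.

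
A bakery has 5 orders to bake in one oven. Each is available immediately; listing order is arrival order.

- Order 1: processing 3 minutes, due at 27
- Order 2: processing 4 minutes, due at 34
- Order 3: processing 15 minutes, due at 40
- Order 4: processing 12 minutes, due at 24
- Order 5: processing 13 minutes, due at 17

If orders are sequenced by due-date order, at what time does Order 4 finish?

EDD (increasing due date): Order 5 Order 4 Order 1 Order 2 Order 3.
Order 5: 0→13
Order 4: 13→25

25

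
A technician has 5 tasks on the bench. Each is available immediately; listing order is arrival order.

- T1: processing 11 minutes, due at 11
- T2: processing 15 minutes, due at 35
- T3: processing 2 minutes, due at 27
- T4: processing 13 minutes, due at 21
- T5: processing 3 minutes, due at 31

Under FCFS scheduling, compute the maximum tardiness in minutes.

20

FIFO (arrival order): T1 T2 T3 T4 T5.
T1: 0→11, due 11, tardiness 0
T2: 11→26, due 35, tardiness 0
T3: 26→28, due 27, tardiness 1
T4: 28→41, due 21, tardiness 20
T5: 41→44, due 31, tardiness 13
Maximum = 20.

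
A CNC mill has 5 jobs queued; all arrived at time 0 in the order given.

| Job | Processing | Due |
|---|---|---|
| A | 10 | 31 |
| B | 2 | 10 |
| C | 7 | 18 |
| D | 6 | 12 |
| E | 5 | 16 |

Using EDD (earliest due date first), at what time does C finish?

20

EDD (increasing due date): B D E C A.
B: 0→2
D: 2→8
E: 8→13
C: 13→20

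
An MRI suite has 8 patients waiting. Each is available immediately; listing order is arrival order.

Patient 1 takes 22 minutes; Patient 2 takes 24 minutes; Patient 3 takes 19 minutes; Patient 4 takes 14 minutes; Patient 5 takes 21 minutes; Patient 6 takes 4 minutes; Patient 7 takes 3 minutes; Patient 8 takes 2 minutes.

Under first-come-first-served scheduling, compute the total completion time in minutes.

FIFO (arrival order): Patient 1 Patient 2 Patient 3 Patient 4 Patient 5 Patient 6 Patient 7 Patient 8.
Patient 1: 0→22
Patient 2: 22→46
Patient 3: 46→65
Patient 4: 65→79
Patient 5: 79→100
Patient 6: 100→104
Patient 7: 104→107
Patient 8: 107→109
Sum = 22+46+65+79+100+104+107+109 = 632.

632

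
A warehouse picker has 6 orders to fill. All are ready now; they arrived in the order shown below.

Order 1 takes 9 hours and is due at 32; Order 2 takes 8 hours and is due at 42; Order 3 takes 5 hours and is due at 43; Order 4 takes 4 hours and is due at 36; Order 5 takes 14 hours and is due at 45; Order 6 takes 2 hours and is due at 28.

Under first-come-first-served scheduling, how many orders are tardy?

1

FIFO (arrival order): Order 1 Order 2 Order 3 Order 4 Order 5 Order 6.
Order 1: 0→9, due 32, tardiness 0
Order 2: 9→17, due 42, tardiness 0
Order 3: 17→22, due 43, tardiness 0
Order 4: 22→26, due 36, tardiness 0
Order 5: 26→40, due 45, tardiness 0
Order 6: 40→42, due 28, tardiness 14
Late orders: 1.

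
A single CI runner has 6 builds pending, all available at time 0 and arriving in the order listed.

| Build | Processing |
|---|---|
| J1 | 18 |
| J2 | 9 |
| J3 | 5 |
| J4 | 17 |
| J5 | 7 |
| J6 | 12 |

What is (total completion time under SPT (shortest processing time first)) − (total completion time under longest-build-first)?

-98

SPT (increasing processing time): J3 J5 J2 J6 J4 J1.
J3: 0→5
J5: 5→12
J2: 12→21
J6: 21→33
J4: 33→50
J1: 50→68
Sum = 5+12+21+33+50+68 = 189.
LPT (decreasing processing time): J1 J4 J6 J2 J5 J3.
J1: 0→18
J4: 18→35
J6: 35→47
J2: 47→56
J5: 56→63
J3: 63→68
Sum = 18+35+47+56+63+68 = 287.
Difference = 189 − 287 = -98.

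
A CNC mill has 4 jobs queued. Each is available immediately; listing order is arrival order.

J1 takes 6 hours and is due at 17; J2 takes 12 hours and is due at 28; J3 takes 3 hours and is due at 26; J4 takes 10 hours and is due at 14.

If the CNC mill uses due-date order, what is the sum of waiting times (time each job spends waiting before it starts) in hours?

EDD (increasing due date): J4 J1 J3 J2.
J4: waits 0, runs 0→10
J1: waits 10, runs 10→16
J3: waits 16, runs 16→19
J2: waits 19, runs 19→31
Sum = 0+10+16+19 = 45.

45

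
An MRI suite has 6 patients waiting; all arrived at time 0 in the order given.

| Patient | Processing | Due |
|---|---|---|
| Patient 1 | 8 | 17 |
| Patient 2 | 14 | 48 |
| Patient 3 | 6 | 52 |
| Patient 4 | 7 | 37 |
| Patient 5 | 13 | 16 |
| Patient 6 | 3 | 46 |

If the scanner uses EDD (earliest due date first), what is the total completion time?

EDD (increasing due date): Patient 5 Patient 1 Patient 4 Patient 6 Patient 2 Patient 3.
Patient 5: 0→13
Patient 1: 13→21
Patient 4: 21→28
Patient 6: 28→31
Patient 2: 31→45
Patient 3: 45→51
Sum = 13+21+28+31+45+51 = 189.

189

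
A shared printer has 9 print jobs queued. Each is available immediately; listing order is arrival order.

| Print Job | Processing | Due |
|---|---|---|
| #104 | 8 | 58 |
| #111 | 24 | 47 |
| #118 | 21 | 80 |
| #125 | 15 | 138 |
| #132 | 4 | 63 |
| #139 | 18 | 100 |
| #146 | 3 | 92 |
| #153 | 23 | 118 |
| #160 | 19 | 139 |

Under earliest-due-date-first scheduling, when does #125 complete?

EDD (increasing due date): #111 #104 #132 #118 #146 #139 #153 #125 #160.
#111: 0→24
#104: 24→32
#132: 32→36
#118: 36→57
#146: 57→60
#139: 60→78
#153: 78→101
#125: 101→116

116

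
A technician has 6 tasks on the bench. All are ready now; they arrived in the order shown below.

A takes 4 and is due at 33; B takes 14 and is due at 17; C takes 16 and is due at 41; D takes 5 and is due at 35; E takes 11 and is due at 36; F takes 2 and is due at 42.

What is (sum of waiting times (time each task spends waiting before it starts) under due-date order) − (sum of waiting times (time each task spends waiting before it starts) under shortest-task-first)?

62

EDD (increasing due date): B A D E C F.
B: waits 0, runs 0→14
A: waits 14, runs 14→18
D: waits 18, runs 18→23
E: waits 23, runs 23→34
C: waits 34, runs 34→50
F: waits 50, runs 50→52
Sum = 0+14+18+23+34+50 = 139.
SPT (increasing processing time): F A D E B C.
F: waits 0, runs 0→2
A: waits 2, runs 2→6
D: waits 6, runs 6→11
E: waits 11, runs 11→22
B: waits 22, runs 22→36
C: waits 36, runs 36→52
Sum = 0+2+6+11+22+36 = 77.
Difference = 139 − 77 = 62.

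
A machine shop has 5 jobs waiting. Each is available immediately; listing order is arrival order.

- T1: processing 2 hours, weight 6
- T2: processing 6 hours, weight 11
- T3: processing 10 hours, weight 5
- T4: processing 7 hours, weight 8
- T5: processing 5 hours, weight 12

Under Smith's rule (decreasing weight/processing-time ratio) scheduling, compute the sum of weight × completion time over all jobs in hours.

WSPT (decreasing weight/processing-time ratio): T1 T5 T2 T4 T3.
T1: finishes 2, weight 6, w·C = 12
T5: finishes 7, weight 12, w·C = 84
T2: finishes 13, weight 11, w·C = 143
T4: finishes 20, weight 8, w·C = 160
T3: finishes 30, weight 5, w·C = 150
Sum = 12+84+143+160+150 = 549.

549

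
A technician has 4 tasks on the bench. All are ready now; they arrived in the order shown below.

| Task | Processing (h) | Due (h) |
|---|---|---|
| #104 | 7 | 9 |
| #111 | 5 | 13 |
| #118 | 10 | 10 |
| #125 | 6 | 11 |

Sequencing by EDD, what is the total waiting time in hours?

47

EDD (increasing due date): #104 #118 #125 #111.
#104: waits 0, runs 0→7
#118: waits 7, runs 7→17
#125: waits 17, runs 17→23
#111: waits 23, runs 23→28
Sum = 0+7+17+23 = 47.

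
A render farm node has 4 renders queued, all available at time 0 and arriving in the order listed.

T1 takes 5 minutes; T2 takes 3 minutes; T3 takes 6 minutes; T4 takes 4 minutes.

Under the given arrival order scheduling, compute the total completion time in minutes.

45

FIFO (arrival order): T1 T2 T3 T4.
T1: 0→5
T2: 5→8
T3: 8→14
T4: 14→18
Sum = 5+8+14+18 = 45.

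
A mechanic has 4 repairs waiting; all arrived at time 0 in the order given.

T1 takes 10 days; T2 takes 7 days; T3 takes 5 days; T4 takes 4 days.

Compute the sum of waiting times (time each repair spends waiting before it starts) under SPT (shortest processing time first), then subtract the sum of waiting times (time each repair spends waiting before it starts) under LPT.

-20

SPT (increasing processing time): T4 T3 T2 T1.
T4: waits 0, runs 0→4
T3: waits 4, runs 4→9
T2: waits 9, runs 9→16
T1: waits 16, runs 16→26
Sum = 0+4+9+16 = 29.
LPT (decreasing processing time): T1 T2 T3 T4.
T1: waits 0, runs 0→10
T2: waits 10, runs 10→17
T3: waits 17, runs 17→22
T4: waits 22, runs 22→26
Sum = 0+10+17+22 = 49.
Difference = 29 − 49 = -20.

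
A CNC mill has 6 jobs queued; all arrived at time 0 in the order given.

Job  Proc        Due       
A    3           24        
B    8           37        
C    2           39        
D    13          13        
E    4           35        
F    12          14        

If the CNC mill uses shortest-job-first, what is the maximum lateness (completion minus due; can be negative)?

SPT (increasing processing time): C A E B F D.
C: 0→2, due 39, lateness -37
A: 2→5, due 24, lateness -19
E: 5→9, due 35, lateness -26
B: 9→17, due 37, lateness -20
F: 17→29, due 14, lateness 15
D: 29→42, due 13, lateness 29
Maximum = 29.

29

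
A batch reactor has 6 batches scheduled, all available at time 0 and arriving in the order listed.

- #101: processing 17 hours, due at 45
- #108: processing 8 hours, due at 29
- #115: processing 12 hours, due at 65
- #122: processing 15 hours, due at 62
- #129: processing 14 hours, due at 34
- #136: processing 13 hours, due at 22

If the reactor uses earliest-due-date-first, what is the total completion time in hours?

267

EDD (increasing due date): #136 #108 #129 #101 #122 #115.
#136: 0→13
#108: 13→21
#129: 21→35
#101: 35→52
#122: 52→67
#115: 67→79
Sum = 13+21+35+52+67+79 = 267.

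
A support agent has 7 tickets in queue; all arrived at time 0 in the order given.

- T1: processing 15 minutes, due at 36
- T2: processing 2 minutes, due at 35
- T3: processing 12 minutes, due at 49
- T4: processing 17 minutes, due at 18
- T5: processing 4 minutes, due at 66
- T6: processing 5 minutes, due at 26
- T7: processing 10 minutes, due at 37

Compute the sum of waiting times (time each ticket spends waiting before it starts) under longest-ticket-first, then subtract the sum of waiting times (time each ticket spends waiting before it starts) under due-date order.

LPT (decreasing processing time): T4 T1 T3 T7 T6 T5 T2.
T4: waits 0, runs 0→17
T1: waits 17, runs 17→32
T3: waits 32, runs 32→44
T7: waits 44, runs 44→54
T6: waits 54, runs 54→59
T5: waits 59, runs 59→63
T2: waits 63, runs 63→65
Sum = 0+17+32+44+54+59+63 = 269.
EDD (increasing due date): T4 T6 T2 T1 T7 T3 T5.
T4: waits 0, runs 0→17
T6: waits 17, runs 17→22
T2: waits 22, runs 22→24
T1: waits 24, runs 24→39
T7: waits 39, runs 39→49
T3: waits 49, runs 49→61
T5: waits 61, runs 61→65
Sum = 0+17+22+24+39+49+61 = 212.
Difference = 269 − 212 = 57.

57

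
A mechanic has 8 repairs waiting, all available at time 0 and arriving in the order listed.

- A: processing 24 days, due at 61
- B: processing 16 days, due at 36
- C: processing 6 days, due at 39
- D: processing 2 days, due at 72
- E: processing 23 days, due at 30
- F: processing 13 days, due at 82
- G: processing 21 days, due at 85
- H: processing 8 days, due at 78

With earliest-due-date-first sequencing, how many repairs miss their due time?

EDD (increasing due date): E B C A D H F G.
E: 0→23, due 30, tardiness 0
B: 23→39, due 36, tardiness 3
C: 39→45, due 39, tardiness 6
A: 45→69, due 61, tardiness 8
D: 69→71, due 72, tardiness 0
H: 71→79, due 78, tardiness 1
F: 79→92, due 82, tardiness 10
G: 92→113, due 85, tardiness 28
Late repairs: 6.

6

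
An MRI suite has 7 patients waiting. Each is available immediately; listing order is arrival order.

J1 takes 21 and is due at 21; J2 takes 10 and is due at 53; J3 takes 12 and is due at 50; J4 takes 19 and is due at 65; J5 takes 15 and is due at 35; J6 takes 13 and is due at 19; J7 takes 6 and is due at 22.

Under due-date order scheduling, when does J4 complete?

EDD (increasing due date): J6 J1 J7 J5 J3 J2 J4.
J6: 0→13
J1: 13→34
J7: 34→40
J5: 40→55
J3: 55→67
J2: 67→77
J4: 77→96

96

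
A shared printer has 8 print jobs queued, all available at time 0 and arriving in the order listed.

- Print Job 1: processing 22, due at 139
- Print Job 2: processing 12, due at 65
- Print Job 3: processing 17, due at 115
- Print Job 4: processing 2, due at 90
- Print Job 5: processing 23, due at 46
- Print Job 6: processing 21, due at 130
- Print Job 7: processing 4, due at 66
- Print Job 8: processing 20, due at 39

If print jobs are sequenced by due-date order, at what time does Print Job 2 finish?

55

EDD (increasing due date): Print Job 8 Print Job 5 Print Job 2 Print Job 7 Print Job 4 Print Job 3 Print Job 6 Print Job 1.
Print Job 8: 0→20
Print Job 5: 20→43
Print Job 2: 43→55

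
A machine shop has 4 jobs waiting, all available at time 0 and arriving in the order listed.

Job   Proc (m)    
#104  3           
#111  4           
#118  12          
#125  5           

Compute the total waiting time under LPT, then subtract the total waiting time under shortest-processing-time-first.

28

LPT (decreasing processing time): #118 #125 #111 #104.
#118: waits 0, runs 0→12
#125: waits 12, runs 12→17
#111: waits 17, runs 17→21
#104: waits 21, runs 21→24
Sum = 0+12+17+21 = 50.
SPT (increasing processing time): #104 #111 #125 #118.
#104: waits 0, runs 0→3
#111: waits 3, runs 3→7
#125: waits 7, runs 7→12
#118: waits 12, runs 12→24
Sum = 0+3+7+12 = 22.
Difference = 50 − 22 = 28.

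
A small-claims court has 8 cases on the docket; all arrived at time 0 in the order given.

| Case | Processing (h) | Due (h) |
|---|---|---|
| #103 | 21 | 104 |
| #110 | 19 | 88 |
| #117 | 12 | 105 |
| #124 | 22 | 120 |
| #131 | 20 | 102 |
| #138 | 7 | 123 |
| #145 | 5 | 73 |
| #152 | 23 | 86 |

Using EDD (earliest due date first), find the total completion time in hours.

EDD (increasing due date): #145 #152 #110 #131 #103 #117 #124 #138.
#145: 0→5
#152: 5→28
#110: 28→47
#131: 47→67
#103: 67→88
#117: 88→100
#124: 100→122
#138: 122→129
Sum = 5+28+47+67+88+100+122+129 = 586.

586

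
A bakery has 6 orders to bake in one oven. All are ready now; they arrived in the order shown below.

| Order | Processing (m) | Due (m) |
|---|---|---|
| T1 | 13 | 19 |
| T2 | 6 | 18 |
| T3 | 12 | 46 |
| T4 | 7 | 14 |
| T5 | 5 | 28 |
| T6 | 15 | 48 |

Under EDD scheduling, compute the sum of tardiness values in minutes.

20

EDD (increasing due date): T4 T2 T1 T5 T3 T6.
T4: 0→7, due 14, tardiness 0
T2: 7→13, due 18, tardiness 0
T1: 13→26, due 19, tardiness 7
T5: 26→31, due 28, tardiness 3
T3: 31→43, due 46, tardiness 0
T6: 43→58, due 48, tardiness 10
Sum = 0+0+7+3+0+10 = 20.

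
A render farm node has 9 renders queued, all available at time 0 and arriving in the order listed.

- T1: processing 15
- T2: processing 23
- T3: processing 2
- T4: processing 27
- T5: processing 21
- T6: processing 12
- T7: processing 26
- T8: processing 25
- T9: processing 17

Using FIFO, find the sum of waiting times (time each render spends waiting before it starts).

FIFO (arrival order): T1 T2 T3 T4 T5 T6 T7 T8 T9.
T1: waits 0, runs 0→15
T2: waits 15, runs 15→38
T3: waits 38, runs 38→40
T4: waits 40, runs 40→67
T5: waits 67, runs 67→88
T6: waits 88, runs 88→100
T7: waits 100, runs 100→126
T8: waits 126, runs 126→151
T9: waits 151, runs 151→168
Sum = 0+15+38+40+67+88+100+126+151 = 625.

625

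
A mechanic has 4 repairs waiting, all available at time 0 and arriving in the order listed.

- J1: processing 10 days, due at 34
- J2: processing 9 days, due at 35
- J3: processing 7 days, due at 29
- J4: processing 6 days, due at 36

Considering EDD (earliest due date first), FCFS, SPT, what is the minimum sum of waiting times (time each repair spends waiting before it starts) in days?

41

EDD (increasing due date): J3 J1 J2 J4.
J3: waits 0, runs 0→7
J1: waits 7, runs 7→17
J2: waits 17, runs 17→26
J4: waits 26, runs 26→32
Sum = 0+7+17+26 = 50.
FIFO (arrival order): J1 J2 J3 J4.
J1: waits 0, runs 0→10
J2: waits 10, runs 10→19
J3: waits 19, runs 19→26
J4: waits 26, runs 26→32
Sum = 0+10+19+26 = 55.
SPT (increasing processing time): J4 J3 J2 J1.
J4: waits 0, runs 0→6
J3: waits 6, runs 6→13
J2: waits 13, runs 13→22
J1: waits 22, runs 22→32
Sum = 0+6+13+22 = 41.
EDD 50, FIFO 55, SPT 41 → minimum 41.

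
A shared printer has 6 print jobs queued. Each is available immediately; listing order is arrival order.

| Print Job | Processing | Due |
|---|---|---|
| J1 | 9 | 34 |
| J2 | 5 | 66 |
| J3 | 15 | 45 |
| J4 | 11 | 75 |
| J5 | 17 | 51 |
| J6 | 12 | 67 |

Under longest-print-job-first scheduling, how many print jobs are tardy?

LPT (decreasing processing time): J5 J3 J6 J4 J1 J2.
J5: 0→17, due 51, tardiness 0
J3: 17→32, due 45, tardiness 0
J6: 32→44, due 67, tardiness 0
J4: 44→55, due 75, tardiness 0
J1: 55→64, due 34, tardiness 30
J2: 64→69, due 66, tardiness 3
Late print jobs: 2.

2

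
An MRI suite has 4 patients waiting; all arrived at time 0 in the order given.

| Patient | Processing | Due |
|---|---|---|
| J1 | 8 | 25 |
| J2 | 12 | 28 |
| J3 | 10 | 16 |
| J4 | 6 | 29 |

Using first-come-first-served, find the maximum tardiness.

14

FIFO (arrival order): J1 J2 J3 J4.
J1: 0→8, due 25, tardiness 0
J2: 8→20, due 28, tardiness 0
J3: 20→30, due 16, tardiness 14
J4: 30→36, due 29, tardiness 7
Maximum = 14.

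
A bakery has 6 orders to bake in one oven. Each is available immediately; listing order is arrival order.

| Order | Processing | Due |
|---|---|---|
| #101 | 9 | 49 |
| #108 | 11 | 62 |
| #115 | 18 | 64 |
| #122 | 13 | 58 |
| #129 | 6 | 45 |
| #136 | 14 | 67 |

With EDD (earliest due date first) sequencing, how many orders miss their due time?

EDD (increasing due date): #129 #101 #122 #108 #115 #136.
#129: 0→6, due 45, tardiness 0
#101: 6→15, due 49, tardiness 0
#122: 15→28, due 58, tardiness 0
#108: 28→39, due 62, tardiness 0
#115: 39→57, due 64, tardiness 0
#136: 57→71, due 67, tardiness 4
Late orders: 1.

1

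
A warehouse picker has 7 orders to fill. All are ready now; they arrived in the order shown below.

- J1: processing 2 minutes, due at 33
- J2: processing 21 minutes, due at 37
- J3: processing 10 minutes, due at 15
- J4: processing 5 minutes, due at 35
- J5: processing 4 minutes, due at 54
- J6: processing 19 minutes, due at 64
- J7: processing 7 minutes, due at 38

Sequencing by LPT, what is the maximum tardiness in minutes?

LPT (decreasing processing time): J2 J6 J3 J7 J4 J5 J1.
J2: 0→21, due 37, tardiness 0
J6: 21→40, due 64, tardiness 0
J3: 40→50, due 15, tardiness 35
J7: 50→57, due 38, tardiness 19
J4: 57→62, due 35, tardiness 27
J5: 62→66, due 54, tardiness 12
J1: 66→68, due 33, tardiness 35
Maximum = 35.

35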